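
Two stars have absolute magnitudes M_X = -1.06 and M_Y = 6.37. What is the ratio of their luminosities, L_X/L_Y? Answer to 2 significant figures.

L_X/L_Y ≈ 940

ΔM = M_X − M_Y = -7.43
L_X/L_Y = 10^(−0.4 ΔM) = 10^2.972 = 937.6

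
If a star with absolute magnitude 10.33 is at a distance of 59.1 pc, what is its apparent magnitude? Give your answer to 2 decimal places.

m = M + 5 log₁₀ d − 5 = 10.33 + 5·1.7716 − 5 = 14.188

m ≈ 14.19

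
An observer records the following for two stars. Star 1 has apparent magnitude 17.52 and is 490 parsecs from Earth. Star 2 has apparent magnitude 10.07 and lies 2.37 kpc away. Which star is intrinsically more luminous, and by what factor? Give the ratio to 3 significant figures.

Star 2 is more luminous, by a factor of 22300.

Star 1: M = m − 5 log₁₀ d + 5 = 17.52 − 5·2.6902 + 5 = 9.069
Star 2: d = 2.37 kpc = 2370 pc
Star 2: M = m − 5 log₁₀ d + 5 = 10.07 − 5·3.3747 + 5 = -1.804
ΔM = M_1 − M_2 = 9.069 − (-1.804) = 10.873; smaller M is more luminous → Star 2.
L ratio = 10^(0.4 |ΔM|) = 10^4.349 = 22340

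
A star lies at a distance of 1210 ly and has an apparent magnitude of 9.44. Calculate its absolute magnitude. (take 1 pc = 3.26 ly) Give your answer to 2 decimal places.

M ≈ 1.59

d = 1210 ly / 3.26 = 371.2 pc
5 log₁₀(d/10 pc) = 5 log₁₀(371.2) − 5 = 7.848
M = m − 5 log₁₀(d/10) = 9.44 − 7.848 = 1.592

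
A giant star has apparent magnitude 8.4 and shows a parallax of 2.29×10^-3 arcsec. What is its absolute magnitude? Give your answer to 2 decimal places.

d = 1/p = 1/2.29×10^-3″ = 436.7 pc
5 log₁₀(d/10 pc) = 5 log₁₀(436.7) − 5 = 8.201
M = m − 5 log₁₀(d/10) = 8.4 − 8.201 = 0.199

M ≈ 0.20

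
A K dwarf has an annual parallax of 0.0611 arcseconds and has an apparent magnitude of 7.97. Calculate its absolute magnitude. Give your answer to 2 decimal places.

d = 1/p = 1/0.0611″ = 16.37 pc
5 log₁₀(d/10 pc) = 5 log₁₀(16.37) − 5 = 1.070
M = m − 5 log₁₀(d/10) = 7.97 − 1.070 = 6.900

M ≈ 6.90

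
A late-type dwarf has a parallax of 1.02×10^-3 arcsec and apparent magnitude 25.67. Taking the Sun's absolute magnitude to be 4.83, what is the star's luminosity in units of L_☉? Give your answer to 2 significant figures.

L/L_☉ ≈ 4.4×10^-5

d = 1/p = 1/1.02×10^-3″ = 980.4 pc
M = m − 5 log₁₀ d + 5 = 25.67 − 5·2.9914 + 5 = 15.713
M − M_☉ = 15.713 − 4.83 = 10.883
L/L_☉ = 10^(−0.4 × 10.883) = 4.434×10^-5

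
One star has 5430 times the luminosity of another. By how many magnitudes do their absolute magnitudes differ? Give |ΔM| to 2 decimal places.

|ΔM| ≈ 9.34

Pogson: ΔM = −2.5 log₁₀(ratio) = −2.5 log₁₀(5430) = −2.5 × 3.7348 = -9.337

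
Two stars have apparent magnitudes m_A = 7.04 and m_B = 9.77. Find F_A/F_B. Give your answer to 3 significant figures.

F_A/F_B ≈ 12.4

Magnitude difference = -2.73
Flux ratio = 10^(−0.4 Δm) = 10^(−0.4 × -2.73) = 10^1.092 = 12.36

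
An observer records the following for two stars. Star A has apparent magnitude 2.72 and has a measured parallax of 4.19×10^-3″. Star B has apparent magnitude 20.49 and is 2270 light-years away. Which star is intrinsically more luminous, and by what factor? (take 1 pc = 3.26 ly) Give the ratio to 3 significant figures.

Star A is more luminous, by a factor of 1.51×10^6.

Star A: d = 1/p = 1/4.19×10^-3″ = 238.7 pc
Star A: M = m − 5 log₁₀ d + 5 = 2.72 − 5·2.3778 + 5 = -4.169
Star B: d = 2270 ly / 3.26 = 696.3 pc
Star B: M = m − 5 log₁₀ d + 5 = 20.49 − 5·2.8428 + 5 = 11.276
ΔM = M_A − M_B = -4.169 − (11.276) = -15.445; smaller M is more luminous → Star A.
L ratio = 10^(0.4 |ΔM|) = 10^6.178 = 1.506×10^6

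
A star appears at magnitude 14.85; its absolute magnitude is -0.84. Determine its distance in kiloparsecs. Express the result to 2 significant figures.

Distance modulus: m − M = 14.85 − (-0.84) = 15.690
m − M = 5 log₁₀ d − 5
log₁₀ d = (m − M)/5 + 1 = 4.1380
d = 10^4.1380 = 13740 pc
= 13.74 kpc

d ≈ 14 kpc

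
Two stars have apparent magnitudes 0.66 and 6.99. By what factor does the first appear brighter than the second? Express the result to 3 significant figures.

340

Δm = 0.66 − (6.99) = -6.33
Flux ratio = 10^(−0.4 Δm) = 10^(−0.4 × -6.33) = 10^2.532 = 340.4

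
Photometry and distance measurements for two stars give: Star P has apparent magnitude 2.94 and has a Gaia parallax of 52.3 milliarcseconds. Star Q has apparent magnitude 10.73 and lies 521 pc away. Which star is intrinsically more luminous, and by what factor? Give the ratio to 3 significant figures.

Star P is more luminous, by a factor of 1.76.

Star P: p = 52.3 mas = 0.0523″ → d = 1/p = 19.12 pc
Star P: M = m − 5 log₁₀ d + 5 = 2.94 − 5·1.2815 + 5 = 1.533
Star Q: M = m − 5 log₁₀ d + 5 = 10.73 − 5·2.7168 + 5 = 2.146
ΔM = M_P − M_Q = 1.533 − (2.146) = -0.613; smaller M is more luminous → Star P.
L ratio = 10^(0.4 |ΔM|) = 10^0.245 = 1.759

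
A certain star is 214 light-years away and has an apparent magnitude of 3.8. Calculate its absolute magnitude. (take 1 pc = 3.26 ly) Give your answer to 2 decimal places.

M ≈ -0.29

d = 214 ly / 3.26 = 65.64 pc
5 log₁₀(d/10 pc) = 5 log₁₀(65.64) − 5 = 4.086
M = m − 5 log₁₀(d/10) = 3.8 − 4.086 = -0.286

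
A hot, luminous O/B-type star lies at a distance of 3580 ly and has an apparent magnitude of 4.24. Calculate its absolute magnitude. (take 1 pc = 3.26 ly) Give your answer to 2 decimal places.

d = 3580 ly / 3.26 = 1098 pc
5 log₁₀(d/10 pc) = 5 log₁₀(1098) − 5 = 10.203
M = m − 5 log₁₀(d/10) = 4.24 − 10.203 = -5.963

M ≈ -5.96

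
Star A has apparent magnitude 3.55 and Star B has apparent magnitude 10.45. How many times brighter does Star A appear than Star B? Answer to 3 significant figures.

575

Magnitude difference = -6.90
Flux ratio = 10^(−0.4 Δm) = 10^(−0.4 × -6.90) = 10^2.760 = 575.4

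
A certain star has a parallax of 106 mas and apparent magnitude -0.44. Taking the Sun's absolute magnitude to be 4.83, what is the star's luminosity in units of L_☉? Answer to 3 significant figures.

L/L_☉ ≈ 114

d = 1/p = 1000/106 mas = 9.434 pc
M = m − 5 log₁₀ d + 5 = -0.44 − 5·0.9747 + 5 = -0.313
M − M_☉ = -0.313 − 4.83 = -5.143
L/L_☉ = 10^(−0.4 × -5.143) = 114.1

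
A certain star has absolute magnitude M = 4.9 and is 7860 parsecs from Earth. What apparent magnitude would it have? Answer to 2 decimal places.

m ≈ 19.38

m = M + 5 log₁₀ d − 5 = 4.9 + 5·3.8954 − 5 = 19.377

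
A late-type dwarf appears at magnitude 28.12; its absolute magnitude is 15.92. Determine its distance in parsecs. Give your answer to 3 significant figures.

d ≈ 2750 pc

μ = m − M = 12.200
m − M = 5 log₁₀ d − 5
log₁₀ d = (m − M)/5 + 1 = 3.4400
d = 10^3.4400 = 2754 pc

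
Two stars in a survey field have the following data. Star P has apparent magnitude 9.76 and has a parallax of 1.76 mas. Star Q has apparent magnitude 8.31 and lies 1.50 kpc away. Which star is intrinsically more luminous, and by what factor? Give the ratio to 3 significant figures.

Star P: p = 1.76 mas = 1.76×10^-3″ → d = 1/p = 568.2 pc
Star P: M = m − 5 log₁₀ d + 5 = 9.76 − 5·2.7545 + 5 = 0.988
Star Q: d = 1.50 kpc = 1500 pc
Star Q: M = m − 5 log₁₀ d + 5 = 8.31 − 5·3.1761 + 5 = -2.570
ΔM = M_P − M_Q = 0.988 − (-2.570) = 3.558; smaller M is more luminous → Star Q.
L ratio = 10^(0.4 |ΔM|) = 10^1.423 = 26.50

Star Q is more luminous, by a factor of 26.5.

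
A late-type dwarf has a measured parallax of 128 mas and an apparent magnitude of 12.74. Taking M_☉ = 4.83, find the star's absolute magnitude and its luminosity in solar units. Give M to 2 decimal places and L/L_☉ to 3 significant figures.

M ≈ 13.28; L/L_☉ ≈ 4.18×10^-4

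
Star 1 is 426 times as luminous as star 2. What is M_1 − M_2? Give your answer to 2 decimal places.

Pogson: ΔM = −2.5 log₁₀(ratio) = −2.5 log₁₀(426) = −2.5 × 2.6294 = -6.574
Star 1 is brighter, so it has the smaller magnitude: the difference is negative.

M_1 − M_2 ≈ -6.57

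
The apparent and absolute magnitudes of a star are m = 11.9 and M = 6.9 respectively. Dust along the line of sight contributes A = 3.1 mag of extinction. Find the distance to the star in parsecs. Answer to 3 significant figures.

d ≈ 24.0 pc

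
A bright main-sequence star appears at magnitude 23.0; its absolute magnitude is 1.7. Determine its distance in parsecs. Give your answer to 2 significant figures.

d ≈ 180000 pc

μ = m − M = 21.300
m − M = 5 log₁₀ d − 5
log₁₀ d = (m − M)/5 + 1 = 5.2600
d = 10^5.2600 = 182000 pc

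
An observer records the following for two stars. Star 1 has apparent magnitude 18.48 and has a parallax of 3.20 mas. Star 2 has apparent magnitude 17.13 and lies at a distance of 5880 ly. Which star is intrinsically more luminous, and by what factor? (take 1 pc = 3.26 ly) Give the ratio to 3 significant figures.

Star 1: p = 3.20 mas = 3.20×10^-3″ → d = 1/p = 312.5 pc
Star 1: M = m − 5 log₁₀ d + 5 = 18.48 − 5·2.4949 + 5 = 11.006
Star 2: d = 5880 ly / 3.26 = 1804 pc
Star 2: M = m − 5 log₁₀ d + 5 = 17.13 − 5·3.2562 + 5 = 5.849
ΔM = M_1 − M_2 = 11.006 − (5.849) = 5.157; smaller M is more luminous → Star 2.
L ratio = 10^(0.4 |ΔM|) = 10^2.063 = 115.5

Star 2 is more luminous, by a factor of 116.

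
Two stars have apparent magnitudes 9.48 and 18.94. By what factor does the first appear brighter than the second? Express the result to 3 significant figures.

6080

Δm = 9.48 − (18.94) = -9.46
Flux ratio = 10^(−0.4 Δm) = 10^(−0.4 × -9.46) = 10^3.784 = 6081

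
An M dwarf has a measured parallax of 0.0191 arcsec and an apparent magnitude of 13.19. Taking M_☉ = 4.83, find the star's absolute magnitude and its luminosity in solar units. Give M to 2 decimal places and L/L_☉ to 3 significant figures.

d = 1/p = 1/0.0191″ = 52.36 pc
M = m − 5 log₁₀ d + 5 = 13.19 − 5·1.7190 + 5 = 9.595
M − M_☉ = 9.595 − 4.83 = 4.765
L/L_☉ = 10^(−0.4 × 4.765) = 0.01241

M ≈ 9.60; L/L_☉ ≈ 0.0124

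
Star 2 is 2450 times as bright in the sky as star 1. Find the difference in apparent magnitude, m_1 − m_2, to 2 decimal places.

Pogson: Δm = −2.5 log₁₀(ratio) = −2.5 log₁₀(2450) = −2.5 × 3.3892 = -8.473
Star 2 is brighter so has the smaller magnitude: m_1 − m_2 is positive.

m_1 − m_2 ≈ 8.47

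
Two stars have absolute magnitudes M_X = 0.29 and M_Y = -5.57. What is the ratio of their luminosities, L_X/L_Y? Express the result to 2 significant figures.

L_X/L_Y ≈ 4.5×10^-3

ΔM = M_X − M_Y = 5.86
L_X/L_Y = 10^(−0.4 ΔM) = 10^-2.344 = 4.529×10^-3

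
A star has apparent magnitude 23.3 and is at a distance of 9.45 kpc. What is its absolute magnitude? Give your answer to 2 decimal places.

d = 9.45 kpc = 9450 pc
5 log₁₀(d/10 pc) = 5 log₁₀(9450) − 5 = 14.877
M = m − 5 log₁₀(d/10) = 23.3 − 14.877 = 8.423

M ≈ 8.42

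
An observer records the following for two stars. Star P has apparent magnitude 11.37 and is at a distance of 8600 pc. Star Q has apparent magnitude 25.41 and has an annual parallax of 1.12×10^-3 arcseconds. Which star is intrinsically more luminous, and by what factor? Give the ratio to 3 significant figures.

Star P is more luminous, by a factor of 3.83×10^7.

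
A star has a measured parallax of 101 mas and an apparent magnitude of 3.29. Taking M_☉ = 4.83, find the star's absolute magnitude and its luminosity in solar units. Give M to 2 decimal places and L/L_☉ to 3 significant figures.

d = 1/p = 1000/101 mas = 9.901 pc
M = m − 5 log₁₀ d + 5 = 3.29 − 5·0.9957 + 5 = 3.312
M − M_☉ = 3.312 − 4.83 = -1.518
L/L_☉ = 10^(−0.4 × -1.518) = 4.049

M ≈ 3.31; L/L_☉ ≈ 4.05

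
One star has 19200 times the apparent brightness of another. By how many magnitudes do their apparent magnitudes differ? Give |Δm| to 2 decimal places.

|Δm| ≈ 10.71

Pogson: Δm = −2.5 log₁₀(ratio) = −2.5 log₁₀(19200) = −2.5 × 4.2833 = -10.708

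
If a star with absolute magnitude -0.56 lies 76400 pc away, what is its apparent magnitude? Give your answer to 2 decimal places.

m ≈ 18.86

m = M + 5 log₁₀ d − 5 = -0.56 + 5·4.8831 − 5 = 18.855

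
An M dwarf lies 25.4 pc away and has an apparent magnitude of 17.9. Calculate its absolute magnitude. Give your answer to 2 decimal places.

M ≈ 15.88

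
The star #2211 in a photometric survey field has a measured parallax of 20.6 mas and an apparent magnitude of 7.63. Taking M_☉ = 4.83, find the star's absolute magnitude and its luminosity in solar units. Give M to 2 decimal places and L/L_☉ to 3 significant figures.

M ≈ 4.20; L/L_☉ ≈ 1.79

d = 1/p = 1000/20.6 mas = 48.54 pc
M = m − 5 log₁₀ d + 5 = 7.63 − 5·1.6861 + 5 = 4.199
M − M_☉ = 4.199 − 4.83 = -0.631
L/L_☉ = 10^(−0.4 × -0.631) = 1.788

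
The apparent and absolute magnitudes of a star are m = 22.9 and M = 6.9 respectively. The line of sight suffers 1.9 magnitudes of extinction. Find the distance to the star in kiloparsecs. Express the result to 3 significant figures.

m − M = 5 log₁₀(d/10 pc) + A  ⇒  22.9 − (6.9) − 1.9 = 5 log₁₀(d/10)
14.100 = 5 log₁₀(d/10)
log₁₀ d = (m − M − A)/5 + 1 = 3.8200
d = 10^3.8200 = 6607 pc
= 6.607 kpc

d ≈ 6.61 kpc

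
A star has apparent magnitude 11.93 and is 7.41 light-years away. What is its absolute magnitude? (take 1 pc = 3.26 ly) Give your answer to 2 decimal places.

d = 7.41 ly / 3.26 = 2.273 pc
5 log₁₀(d/10 pc) = 5 log₁₀(2.273) − 5 = -3.217
M = m − 5 log₁₀(d/10) = 11.93 + 3.217 = 15.147

M ≈ 15.15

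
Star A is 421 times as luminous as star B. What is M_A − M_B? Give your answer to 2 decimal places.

Pogson: ΔM = −2.5 log₁₀(ratio) = −2.5 log₁₀(421) = −2.5 × 2.6243 = -6.561
Star A is brighter, so it has the smaller magnitude: the difference is negative.

M_A − M_B ≈ -6.56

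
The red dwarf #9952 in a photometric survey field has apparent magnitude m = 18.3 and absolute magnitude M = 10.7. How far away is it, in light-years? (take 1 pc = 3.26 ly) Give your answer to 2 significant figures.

Distance modulus: m − M = 18.3 − (10.7) = 7.600
m − M = 5 log₁₀ d − 5
log₁₀ d = (m − M)/5 + 1 = 2.5200
d = 10^2.5200 = 331.1 pc
= 1079 ly

d ≈ 1100 ly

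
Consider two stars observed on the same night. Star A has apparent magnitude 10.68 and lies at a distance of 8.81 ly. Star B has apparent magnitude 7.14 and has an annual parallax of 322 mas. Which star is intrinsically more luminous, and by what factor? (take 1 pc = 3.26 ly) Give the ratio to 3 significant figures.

Star B is more luminous, by a factor of 34.4.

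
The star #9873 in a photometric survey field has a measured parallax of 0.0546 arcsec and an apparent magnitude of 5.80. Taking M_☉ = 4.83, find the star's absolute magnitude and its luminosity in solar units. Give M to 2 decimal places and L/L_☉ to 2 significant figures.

M ≈ 4.49; L/L_☉ ≈ 1.4

d = 1/p = 1/0.0546″ = 18.32 pc
M = m − 5 log₁₀ d + 5 = 5.80 − 5·1.2628 + 5 = 4.486
M − M_☉ = 4.486 − 4.83 = -0.344
L/L_☉ = 10^(−0.4 × -0.344) = 1.373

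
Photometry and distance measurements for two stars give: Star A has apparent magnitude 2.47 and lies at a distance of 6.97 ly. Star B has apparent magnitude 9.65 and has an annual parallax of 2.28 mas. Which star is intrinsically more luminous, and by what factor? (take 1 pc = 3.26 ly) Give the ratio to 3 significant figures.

Star A: d = 6.97 ly / 3.26 = 2.138 pc
Star A: M = m − 5 log₁₀ d + 5 = 2.47 − 5·0.3300 + 5 = 5.820
Star B: p = 2.28 mas = 2.28×10^-3″ → d = 1/p = 438.6 pc
Star B: M = m − 5 log₁₀ d + 5 = 9.65 − 5·2.6421 + 5 = 1.440
ΔM = M_A − M_B = 5.820 − (1.440) = 4.380; smaller M is more luminous → Star B.
L ratio = 10^(0.4 |ΔM|) = 10^1.752 = 56.51

Star B is more luminous, by a factor of 56.5.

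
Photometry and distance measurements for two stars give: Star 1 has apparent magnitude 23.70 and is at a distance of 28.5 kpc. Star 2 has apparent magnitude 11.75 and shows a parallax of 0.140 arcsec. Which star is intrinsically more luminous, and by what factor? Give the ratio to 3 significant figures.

Star 1 is more luminous, by a factor of 264.

Star 1: d = 28.5 kpc = 28500 pc
Star 1: M = m − 5 log₁₀ d + 5 = 23.70 − 5·4.4548 + 5 = 6.426
Star 2: d = 1/p = 1/0.140″ = 7.143 pc
Star 2: M = m − 5 log₁₀ d + 5 = 11.75 − 5·0.8539 + 5 = 12.481
ΔM = M_1 − M_2 = 6.426 − (12.481) = -6.055; smaller M is more luminous → Star 1.
L ratio = 10^(0.4 |ΔM|) = 10^2.422 = 264.2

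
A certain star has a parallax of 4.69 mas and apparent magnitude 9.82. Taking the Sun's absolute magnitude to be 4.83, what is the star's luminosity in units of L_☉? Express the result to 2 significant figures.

L/L_☉ ≈ 4.6

d = 1/p = 1000/4.69 mas = 213.2 pc
M = m − 5 log₁₀ d + 5 = 9.82 − 5·2.3288 + 5 = 3.176
M − M_☉ = 3.176 − 4.83 = -1.654
L/L_☉ = 10^(−0.4 × -1.654) = 4.588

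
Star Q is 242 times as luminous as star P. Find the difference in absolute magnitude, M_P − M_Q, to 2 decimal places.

M_P − M_Q ≈ 5.96

Pogson: ΔM = −2.5 log₁₀(ratio) = −2.5 log₁₀(242) = −2.5 × 2.3838 = -5.960
Star Q is brighter so has the smaller magnitude: M_P − M_Q is positive.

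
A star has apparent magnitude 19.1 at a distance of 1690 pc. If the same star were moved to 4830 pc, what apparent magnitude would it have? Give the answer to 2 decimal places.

m ≈ 21.38

Flux ∝ 1/d², so Δm = 5 log₁₀(d₂/d₁) = 5 log₁₀(4830/1690) = 2.280
m₂ = m₁ + Δm = 19.1 + (2.280) = 21.380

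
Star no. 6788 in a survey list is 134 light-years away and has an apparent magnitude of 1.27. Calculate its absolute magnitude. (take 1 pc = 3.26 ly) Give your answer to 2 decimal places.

M ≈ -1.80

d = 134 ly / 3.26 = 41.10 pc
5 log₁₀(d/10 pc) = 5 log₁₀(41.10) − 5 = 3.069
M = m − 5 log₁₀(d/10) = 1.27 − 3.069 = -1.799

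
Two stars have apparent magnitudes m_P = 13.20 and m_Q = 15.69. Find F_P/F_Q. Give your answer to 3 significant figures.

Magnitude difference = -2.49
Flux ratio = 10^(−0.4 Δm) = 10^(−0.4 × -2.49) = 10^0.996 = 9.908

F_P/F_Q ≈ 9.91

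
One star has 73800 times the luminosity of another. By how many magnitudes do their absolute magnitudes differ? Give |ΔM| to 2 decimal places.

|ΔM| ≈ 12.17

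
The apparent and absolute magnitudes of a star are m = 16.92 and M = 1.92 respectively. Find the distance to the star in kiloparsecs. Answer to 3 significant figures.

μ = m − M = 15.000
m − M = 5 log₁₀ d − 5
log₁₀ d = (m − M)/5 + 1 = 4.0000
d = 10^4.0000 = 10000 pc
= 10.00 kpc

d ≈ 10.0 kpc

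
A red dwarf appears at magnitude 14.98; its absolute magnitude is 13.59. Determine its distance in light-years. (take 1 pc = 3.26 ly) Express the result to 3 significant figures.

Distance modulus: m − M = 14.98 − (13.59) = 1.390
m − M = 5 log₁₀ d − 5
log₁₀ d = (m − M)/5 + 1 = 1.2780
d = 10^1.2780 = 18.97 pc
= 61.83 ly

d ≈ 61.8 ly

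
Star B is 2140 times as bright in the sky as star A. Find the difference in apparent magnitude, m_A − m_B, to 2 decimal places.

m_A − m_B ≈ 8.33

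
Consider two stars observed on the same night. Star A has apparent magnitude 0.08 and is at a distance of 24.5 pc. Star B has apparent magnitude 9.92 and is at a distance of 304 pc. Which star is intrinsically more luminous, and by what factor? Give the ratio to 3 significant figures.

Star A: M = m − 5 log₁₀ d + 5 = 0.08 − 5·1.3892 + 5 = -1.866
Star B: M = m − 5 log₁₀ d + 5 = 9.92 − 5·2.4829 + 5 = 2.506
ΔM = M_A − M_B = -1.866 − (2.506) = -4.371; smaller M is more luminous → Star A.
L ratio = 10^(0.4 |ΔM|) = 10^1.749 = 56.05

Star A is more luminous, by a factor of 56.1.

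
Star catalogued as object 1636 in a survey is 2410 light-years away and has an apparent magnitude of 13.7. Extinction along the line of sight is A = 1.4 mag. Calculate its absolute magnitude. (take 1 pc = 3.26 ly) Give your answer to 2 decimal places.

d = 2410 ly / 3.26 = 739.3 pc
5 log₁₀(d/10 pc) = 5 log₁₀(739.3) − 5 = 9.344
M = m − 5 log₁₀(d/10) − A = 13.7 − 9.344 − 1.4 = 2.956

M ≈ 2.96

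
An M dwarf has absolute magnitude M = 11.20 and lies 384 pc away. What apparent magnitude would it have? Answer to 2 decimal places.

m ≈ 19.12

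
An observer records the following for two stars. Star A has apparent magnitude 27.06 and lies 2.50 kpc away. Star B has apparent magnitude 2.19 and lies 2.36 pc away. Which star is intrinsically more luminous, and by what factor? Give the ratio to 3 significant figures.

Star A: d = 2.50 kpc = 2500 pc
Star A: M = m − 5 log₁₀ d + 5 = 27.06 − 5·3.3979 + 5 = 15.070
Star B: M = m − 5 log₁₀ d + 5 = 2.19 − 5·0.3729 + 5 = 5.325
ΔM = M_A − M_B = 15.070 − (5.325) = 9.745; smaller M is more luminous → Star B.
L ratio = 10^(0.4 |ΔM|) = 10^3.898 = 7906

Star B is more luminous, by a factor of 7910.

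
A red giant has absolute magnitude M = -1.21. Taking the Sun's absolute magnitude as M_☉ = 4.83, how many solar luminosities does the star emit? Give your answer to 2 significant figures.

L/L_☉ ≈ 260

M − M_☉ = -1.21 − 4.83 = -6.040
L/L_☉ = 10^(−0.4 (M − M_☉)) = 10^2.416 = 260.6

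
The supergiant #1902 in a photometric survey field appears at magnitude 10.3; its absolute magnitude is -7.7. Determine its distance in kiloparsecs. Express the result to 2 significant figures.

μ = m − M = 18.000
m − M = 5 log₁₀ d − 5
log₁₀ d = (m − M)/5 + 1 = 4.6000
d = 10^4.6000 = 39810 pc
= 39.81 kpc

d ≈ 40 kpc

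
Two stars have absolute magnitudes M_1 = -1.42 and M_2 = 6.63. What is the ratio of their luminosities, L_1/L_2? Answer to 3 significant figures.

L_1/L_2 ≈ 1660

ΔM = M_1 − M_2 = -8.05
L_1/L_2 = 10^(−0.4 ΔM) = 10^3.220 = 1660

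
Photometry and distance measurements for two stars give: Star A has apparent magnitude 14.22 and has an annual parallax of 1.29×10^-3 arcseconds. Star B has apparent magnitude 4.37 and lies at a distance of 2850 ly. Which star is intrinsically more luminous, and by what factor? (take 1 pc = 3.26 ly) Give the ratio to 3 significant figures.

Star A: d = 1/p = 1/1.29×10^-3″ = 775.2 pc
Star A: M = m − 5 log₁₀ d + 5 = 14.22 − 5·2.8894 + 5 = 4.773
Star B: d = 2850 ly / 3.26 = 874.2 pc
Star B: M = m − 5 log₁₀ d + 5 = 4.37 − 5·2.9416 + 5 = -5.338
ΔM = M_A − M_B = 4.773 − (-5.338) = 10.111; smaller M is more luminous → Star B.
L ratio = 10^(0.4 |ΔM|) = 10^4.044 = 11080

Star B is more luminous, by a factor of 11100.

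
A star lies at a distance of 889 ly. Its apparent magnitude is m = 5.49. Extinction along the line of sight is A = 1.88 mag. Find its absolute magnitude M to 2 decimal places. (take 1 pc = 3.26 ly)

M ≈ -3.57

d = 889 ly / 3.26 = 272.7 pc
5 log₁₀(d/10 pc) = 5 log₁₀(272.7) − 5 = 7.178
M = m − 5 log₁₀(d/10) − A = 5.49 − 7.178 − 1.88 = -3.568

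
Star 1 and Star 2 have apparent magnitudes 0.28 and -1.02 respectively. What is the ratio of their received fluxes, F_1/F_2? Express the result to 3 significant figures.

F_1/F_2 ≈ 0.302

Magnitude difference = 1.30
Flux ratio = 10^(−0.4 Δm) = 10^(−0.4 × 1.30) = 10^-0.520 = 0.3020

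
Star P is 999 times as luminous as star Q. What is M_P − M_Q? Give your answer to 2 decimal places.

Pogson: ΔM = −2.5 log₁₀(ratio) = −2.5 log₁₀(999) = −2.5 × 2.9996 = -7.499
Star P is brighter, so it has the smaller magnitude: the difference is negative.

M_P − M_Q ≈ -7.50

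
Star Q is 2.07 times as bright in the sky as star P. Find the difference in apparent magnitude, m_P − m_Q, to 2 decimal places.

m_P − m_Q ≈ 0.79

Pogson: Δm = −2.5 log₁₀(ratio) = −2.5 log₁₀(2.07) = −2.5 × 0.3160 = -0.790
Star Q is brighter so has the smaller magnitude: m_P − m_Q is positive.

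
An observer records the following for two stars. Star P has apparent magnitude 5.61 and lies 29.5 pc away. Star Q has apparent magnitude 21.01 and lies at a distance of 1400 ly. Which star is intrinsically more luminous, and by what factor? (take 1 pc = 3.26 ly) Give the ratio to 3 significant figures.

Star P is more luminous, by a factor of 6820.

Star P: M = m − 5 log₁₀ d + 5 = 5.61 − 5·1.4698 + 5 = 3.261
Star Q: d = 1400 ly / 3.26 = 429.4 pc
Star Q: M = m − 5 log₁₀ d + 5 = 21.01 − 5·2.6329 + 5 = 12.845
ΔM = M_P − M_Q = 3.261 − (12.845) = -9.585; smaller M is more luminous → Star P.
L ratio = 10^(0.4 |ΔM|) = 10^3.834 = 6821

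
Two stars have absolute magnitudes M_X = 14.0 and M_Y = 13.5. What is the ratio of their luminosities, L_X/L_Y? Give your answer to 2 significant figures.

L_X/L_Y ≈ 0.63

ΔM = M_X − M_Y = 0.5
L_X/L_Y = 10^(−0.4 ΔM) = 10^-0.200 = 0.6310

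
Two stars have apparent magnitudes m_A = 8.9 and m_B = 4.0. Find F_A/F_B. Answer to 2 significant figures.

F_A/F_B ≈ 0.011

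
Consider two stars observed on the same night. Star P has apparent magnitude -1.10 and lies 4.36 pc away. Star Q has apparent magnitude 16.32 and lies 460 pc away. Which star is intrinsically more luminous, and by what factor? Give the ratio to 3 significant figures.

Star P: M = m − 5 log₁₀ d + 5 = -1.10 − 5·0.6395 + 5 = 0.703
Star Q: M = m − 5 log₁₀ d + 5 = 16.32 − 5·2.6628 + 5 = 8.006
ΔM = M_P − M_Q = 0.703 − (8.006) = -7.304; smaller M is more luminous → Star P.
L ratio = 10^(0.4 |ΔM|) = 10^2.921 = 834.6

Star P is more luminous, by a factor of 835.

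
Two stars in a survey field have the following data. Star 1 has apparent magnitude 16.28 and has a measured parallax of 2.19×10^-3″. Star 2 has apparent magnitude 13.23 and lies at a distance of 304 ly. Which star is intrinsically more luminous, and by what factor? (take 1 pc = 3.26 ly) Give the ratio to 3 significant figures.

Star 1 is more luminous, by a factor of 1.44.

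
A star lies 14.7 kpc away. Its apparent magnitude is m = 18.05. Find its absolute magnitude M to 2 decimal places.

d = 14.7 kpc = 14700 pc
5 log₁₀(d/10 pc) = 5 log₁₀(14700) − 5 = 15.837
M = m − 5 log₁₀(d/10) = 18.05 − 15.837 = 2.213

M ≈ 2.21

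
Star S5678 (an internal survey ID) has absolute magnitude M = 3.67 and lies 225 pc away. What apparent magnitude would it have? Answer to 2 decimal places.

m = M + 5 log₁₀ d − 5 = 3.67 + 5·2.3522 − 5 = 10.431

m ≈ 10.43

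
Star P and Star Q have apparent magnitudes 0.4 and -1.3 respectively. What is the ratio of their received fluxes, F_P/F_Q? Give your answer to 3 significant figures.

F_P/F_Q ≈ 0.209

Δm = 0.4 − (-1.3) = 1.7
Flux ratio = 10^(−0.4 Δm) = 10^(−0.4 × 1.7) = 10^-0.680 = 0.2089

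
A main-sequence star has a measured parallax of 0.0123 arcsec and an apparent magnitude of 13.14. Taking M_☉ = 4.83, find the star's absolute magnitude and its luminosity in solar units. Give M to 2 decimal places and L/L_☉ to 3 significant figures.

d = 1/p = 1/0.0123″ = 81.30 pc
M = m − 5 log₁₀ d + 5 = 13.14 − 5·1.9101 + 5 = 8.590
M − M_☉ = 8.590 − 4.83 = 3.760
L/L_☉ = 10^(−0.4 × 3.760) = 0.03135

M ≈ 8.59; L/L_☉ ≈ 0.0313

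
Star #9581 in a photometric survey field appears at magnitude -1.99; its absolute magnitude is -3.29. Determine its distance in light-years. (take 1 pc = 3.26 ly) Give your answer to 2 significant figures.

μ = m − M = 1.300
m − M = 5 log₁₀ d − 5
log₁₀ d = (m − M)/5 + 1 = 1.2600
d = 10^1.2600 = 18.20 pc
= 59.32 ly

d ≈ 59 ly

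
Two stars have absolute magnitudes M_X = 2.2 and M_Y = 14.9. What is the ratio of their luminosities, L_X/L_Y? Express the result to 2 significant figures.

ΔM = M_X − M_Y = -12.7
L_X/L_Y = 10^(−0.4 ΔM) = 10^5.080 = 120200

L_X/L_Y ≈ 120000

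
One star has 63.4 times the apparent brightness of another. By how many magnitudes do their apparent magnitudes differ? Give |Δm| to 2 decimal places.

Pogson: Δm = −2.5 log₁₀(ratio) = −2.5 log₁₀(63.4) = −2.5 × 1.8021 = -4.505

|Δm| ≈ 4.51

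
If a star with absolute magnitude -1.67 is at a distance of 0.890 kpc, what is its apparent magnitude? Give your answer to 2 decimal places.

d = 0.890 kpc = 890.0 pc
m = M + 5 log₁₀ d − 5 = -1.67 + 5·2.9494 − 5 = 8.077

m ≈ 8.08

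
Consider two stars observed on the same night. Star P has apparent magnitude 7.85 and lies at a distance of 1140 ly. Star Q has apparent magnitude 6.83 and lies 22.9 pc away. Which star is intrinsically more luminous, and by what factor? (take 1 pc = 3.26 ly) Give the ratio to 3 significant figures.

Star P is more luminous, by a factor of 91.1.

Star P: d = 1140 ly / 3.26 = 349.7 pc
Star P: M = m − 5 log₁₀ d + 5 = 7.85 − 5·2.5437 + 5 = 0.132
Star Q: M = m − 5 log₁₀ d + 5 = 6.83 − 5·1.3598 + 5 = 5.031
ΔM = M_P − M_Q = 0.132 − (5.031) = -4.899; smaller M is more luminous → Star P.
L ratio = 10^(0.4 |ΔM|) = 10^1.960 = 91.14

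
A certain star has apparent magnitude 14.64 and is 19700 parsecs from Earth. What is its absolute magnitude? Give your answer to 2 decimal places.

M ≈ -1.83

5 log₁₀(d/10 pc) = 5 log₁₀(19700) − 5 = 16.472
M = m − 5 log₁₀(d/10) = 14.64 − 16.472 = -1.832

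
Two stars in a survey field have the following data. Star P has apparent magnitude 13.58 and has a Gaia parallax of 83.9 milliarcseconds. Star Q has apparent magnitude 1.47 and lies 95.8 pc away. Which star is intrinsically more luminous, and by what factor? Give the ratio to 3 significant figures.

Star Q is more luminous, by a factor of 4.51×10^6.

Star P: p = 83.9 mas = 0.0839″ → d = 1/p = 11.92 pc
Star P: M = m − 5 log₁₀ d + 5 = 13.58 − 5·1.0762 + 5 = 13.199
Star Q: M = m − 5 log₁₀ d + 5 = 1.47 − 5·1.9814 + 5 = -3.437
ΔM = M_P − M_Q = 13.199 − (-3.437) = 16.636; smaller M is more luminous → Star Q.
L ratio = 10^(0.4 |ΔM|) = 10^6.654 = 4.511×10^6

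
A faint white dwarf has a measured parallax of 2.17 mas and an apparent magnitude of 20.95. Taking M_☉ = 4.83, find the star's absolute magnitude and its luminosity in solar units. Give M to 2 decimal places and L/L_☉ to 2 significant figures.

d = 1/p = 1000/2.17 mas = 460.8 pc
M = m − 5 log₁₀ d + 5 = 20.95 − 5·2.6635 + 5 = 12.632
M − M_☉ = 12.632 − 4.83 = 7.802
L/L_☉ = 10^(−0.4 × 7.802) = 7.570×10^-4

M ≈ 12.63; L/L_☉ ≈ 7.6×10^-4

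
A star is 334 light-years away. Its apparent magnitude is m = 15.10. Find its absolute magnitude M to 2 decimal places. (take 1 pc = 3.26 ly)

d = 334 ly / 3.26 = 102.5 pc
5 log₁₀(d/10 pc) = 5 log₁₀(102.5) − 5 = 5.053
M = m − 5 log₁₀(d/10) = 15.10 − 5.053 = 10.047

M ≈ 10.05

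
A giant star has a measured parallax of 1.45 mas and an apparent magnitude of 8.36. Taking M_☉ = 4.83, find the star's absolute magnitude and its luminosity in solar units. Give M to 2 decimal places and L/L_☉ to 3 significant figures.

M ≈ -0.83; L/L_☉ ≈ 184

d = 1/p = 1000/1.45 mas = 689.7 pc
M = m − 5 log₁₀ d + 5 = 8.36 − 5·2.8386 + 5 = -0.833
M − M_☉ = -0.833 − 4.83 = -5.663
L/L_☉ = 10^(−0.4 × -5.663) = 184.2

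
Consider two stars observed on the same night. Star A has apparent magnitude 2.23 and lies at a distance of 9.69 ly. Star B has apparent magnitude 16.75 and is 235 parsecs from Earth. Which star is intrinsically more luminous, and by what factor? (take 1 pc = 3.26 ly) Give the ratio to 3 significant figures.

Star A is more luminous, by a factor of 103.

Star A: d = 9.69 ly / 3.26 = 2.972 pc
Star A: M = m − 5 log₁₀ d + 5 = 2.23 − 5·0.4731 + 5 = 4.864
Star B: M = m − 5 log₁₀ d + 5 = 16.75 − 5·2.3711 + 5 = 9.895
ΔM = M_A − M_B = 4.864 − (9.895) = -5.030; smaller M is more luminous → Star A.
L ratio = 10^(0.4 |ΔM|) = 10^2.012 = 102.8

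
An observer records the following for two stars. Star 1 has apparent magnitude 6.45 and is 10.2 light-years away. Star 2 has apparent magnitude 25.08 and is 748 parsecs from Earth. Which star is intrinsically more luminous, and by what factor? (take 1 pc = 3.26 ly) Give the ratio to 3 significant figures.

Star 1: d = 10.2 ly / 3.26 = 3.129 pc
Star 1: M = m − 5 log₁₀ d + 5 = 6.45 − 5·0.4954 + 5 = 8.973
Star 2: M = m − 5 log₁₀ d + 5 = 25.08 − 5·2.8739 + 5 = 15.710
ΔM = M_1 − M_2 = 8.973 − (15.710) = -6.737; smaller M is more luminous → Star 1.
L ratio = 10^(0.4 |ΔM|) = 10^2.695 = 495.4

Star 1 is more luminous, by a factor of 495.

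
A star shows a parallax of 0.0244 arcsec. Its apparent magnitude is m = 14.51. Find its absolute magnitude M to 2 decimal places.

d = 1/p = 1/0.0244″ = 40.98 pc
5 log₁₀(d/10 pc) = 5 log₁₀(40.98) − 5 = 3.063
M = m − 5 log₁₀(d/10) = 14.51 − 3.063 = 11.447

M ≈ 11.45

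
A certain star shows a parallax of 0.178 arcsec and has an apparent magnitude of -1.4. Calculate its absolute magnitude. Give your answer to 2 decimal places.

d = 1/p = 1/0.178″ = 5.618 pc
5 log₁₀(d/10 pc) = 5 log₁₀(5.618) − 5 = -1.252
M = m − 5 log₁₀(d/10) = -1.4 + 1.252 = -0.148

M ≈ -0.15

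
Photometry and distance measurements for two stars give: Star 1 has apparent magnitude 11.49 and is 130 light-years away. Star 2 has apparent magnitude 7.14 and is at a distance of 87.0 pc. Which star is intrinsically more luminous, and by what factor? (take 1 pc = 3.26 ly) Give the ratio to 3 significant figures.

Star 1: d = 130 ly / 3.26 = 39.88 pc
Star 1: M = m − 5 log₁₀ d + 5 = 11.49 − 5·1.6007 + 5 = 8.486
Star 2: M = m − 5 log₁₀ d + 5 = 7.14 − 5·1.9395 + 5 = 2.442
ΔM = M_1 − M_2 = 8.486 − (2.442) = 6.044; smaller M is more luminous → Star 2.
L ratio = 10^(0.4 |ΔM|) = 10^2.418 = 261.6

Star 2 is more luminous, by a factor of 262.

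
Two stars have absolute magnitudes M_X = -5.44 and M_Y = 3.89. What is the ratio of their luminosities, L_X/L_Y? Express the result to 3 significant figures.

L_X/L_Y ≈ 5400

ΔM = M_X − M_Y = -9.33
L_X/L_Y = 10^(−0.4 ΔM) = 10^3.732 = 5395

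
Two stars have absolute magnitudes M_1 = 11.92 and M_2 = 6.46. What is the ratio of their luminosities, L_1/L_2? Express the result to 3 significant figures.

L_1/L_2 ≈ 6.55×10^-3

ΔM = M_1 − M_2 = 5.46
L_1/L_2 = 10^(−0.4 ΔM) = 10^-2.184 = 6.546×10^-3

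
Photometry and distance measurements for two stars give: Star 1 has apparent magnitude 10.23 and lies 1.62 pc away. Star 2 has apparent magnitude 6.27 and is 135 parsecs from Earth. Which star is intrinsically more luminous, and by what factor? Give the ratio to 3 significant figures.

Star 1: M = m − 5 log₁₀ d + 5 = 10.23 − 5·0.2095 + 5 = 14.182
Star 2: M = m − 5 log₁₀ d + 5 = 6.27 − 5·2.1303 + 5 = 0.618
ΔM = M_1 − M_2 = 14.182 − (0.618) = 13.564; smaller M is more luminous → Star 2.
L ratio = 10^(0.4 |ΔM|) = 10^5.426 = 266500

Star 2 is more luminous, by a factor of 266000.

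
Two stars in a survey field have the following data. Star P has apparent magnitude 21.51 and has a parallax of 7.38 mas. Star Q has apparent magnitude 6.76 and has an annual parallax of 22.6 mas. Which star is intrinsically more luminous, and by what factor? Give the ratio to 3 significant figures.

Star Q is more luminous, by a factor of 84700.

Star P: p = 7.38 mas = 7.38×10^-3″ → d = 1/p = 135.5 pc
Star P: M = m − 5 log₁₀ d + 5 = 21.51 − 5·2.1319 + 5 = 15.850
Star Q: p = 22.6 mas = 0.0226″ → d = 1/p = 44.25 pc
Star Q: M = m − 5 log₁₀ d + 5 = 6.76 − 5·1.6459 + 5 = 3.531
ΔM = M_P − M_Q = 15.850 − (3.531) = 12.320; smaller M is more luminous → Star Q.
L ratio = 10^(0.4 |ΔM|) = 10^4.928 = 84700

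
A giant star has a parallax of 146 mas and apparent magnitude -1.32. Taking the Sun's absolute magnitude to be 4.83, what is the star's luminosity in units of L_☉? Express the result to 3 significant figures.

d = 1/p = 1000/146 mas = 6.849 pc
M = m − 5 log₁₀ d + 5 = -1.32 − 5·0.8356 + 5 = -0.498
M − M_☉ = -0.498 − 4.83 = -5.328
L/L_☉ = 10^(−0.4 × -5.328) = 135.3

L/L_☉ ≈ 135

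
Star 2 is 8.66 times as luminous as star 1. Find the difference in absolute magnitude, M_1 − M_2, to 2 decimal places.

Pogson: ΔM = −2.5 log₁₀(ratio) = −2.5 log₁₀(8.66) = −2.5 × 0.9375 = -2.344
Star 2 is brighter so has the smaller magnitude: M_1 − M_2 is positive.

M_1 − M_2 ≈ 2.34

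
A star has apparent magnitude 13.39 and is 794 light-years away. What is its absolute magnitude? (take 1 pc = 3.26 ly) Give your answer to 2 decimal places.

M ≈ 6.46

d = 794 ly / 3.26 = 243.6 pc
5 log₁₀(d/10 pc) = 5 log₁₀(243.6) − 5 = 6.933
M = m − 5 log₁₀(d/10) = 13.39 − 6.933 = 6.457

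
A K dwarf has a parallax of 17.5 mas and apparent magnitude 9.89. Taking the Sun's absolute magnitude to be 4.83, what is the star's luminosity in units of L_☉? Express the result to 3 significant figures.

L/L_☉ ≈ 0.309

d = 1/p = 1000/17.5 mas = 57.14 pc
M = m − 5 log₁₀ d + 5 = 9.89 − 5·1.7570 + 5 = 6.105
M − M_☉ = 6.105 − 4.83 = 1.275
L/L_☉ = 10^(−0.4 × 1.275) = 0.3090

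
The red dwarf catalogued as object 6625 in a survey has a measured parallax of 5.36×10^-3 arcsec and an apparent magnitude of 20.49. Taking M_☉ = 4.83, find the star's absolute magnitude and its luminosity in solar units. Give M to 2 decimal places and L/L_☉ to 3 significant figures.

M ≈ 14.14; L/L_☉ ≈ 1.90×10^-4

d = 1/p = 1/5.36×10^-3″ = 186.6 pc
M = m − 5 log₁₀ d + 5 = 20.49 − 5·2.2708 + 5 = 14.136
M − M_☉ = 14.136 − 4.83 = 9.306
L/L_☉ = 10^(−0.4 × 9.306) = 1.895×10^-4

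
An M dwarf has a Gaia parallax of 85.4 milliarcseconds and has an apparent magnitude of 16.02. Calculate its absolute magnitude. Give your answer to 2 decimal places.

p = 85.4 mas = 0.0854″ → d = 1/p = 11.71 pc
5 log₁₀(d/10 pc) = 5 log₁₀(11.71) − 5 = 0.343
M = m − 5 log₁₀(d/10) = 16.02 − 0.343 = 15.677

M ≈ 15.68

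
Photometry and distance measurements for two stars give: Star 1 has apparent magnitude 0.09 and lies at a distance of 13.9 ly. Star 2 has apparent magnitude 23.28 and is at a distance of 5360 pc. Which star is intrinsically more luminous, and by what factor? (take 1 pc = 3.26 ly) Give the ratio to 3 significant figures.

Star 1: d = 13.9 ly / 3.26 = 4.264 pc
Star 1: M = m − 5 log₁₀ d + 5 = 0.09 − 5·0.6298 + 5 = 1.941
Star 2: M = m − 5 log₁₀ d + 5 = 23.28 − 5·3.7292 + 5 = 9.634
ΔM = M_1 − M_2 = 1.941 − (9.634) = -7.693; smaller M is more luminous → Star 1.
L ratio = 10^(0.4 |ΔM|) = 10^3.077 = 1195

Star 1 is more luminous, by a factor of 1190.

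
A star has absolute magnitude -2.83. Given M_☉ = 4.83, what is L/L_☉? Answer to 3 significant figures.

L/L_☉ ≈ 1160

M − M_☉ = -2.83 − 4.83 = -7.660
L/L_☉ = 10^(−0.4 (M − M_☉)) = 10^3.064 = 1159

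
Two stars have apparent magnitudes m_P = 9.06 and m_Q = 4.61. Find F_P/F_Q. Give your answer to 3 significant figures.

Magnitude difference = 4.45
Flux ratio = 10^(−0.4 Δm) = 10^(−0.4 × 4.45) = 10^-1.780 = 0.01660

F_P/F_Q ≈ 0.0166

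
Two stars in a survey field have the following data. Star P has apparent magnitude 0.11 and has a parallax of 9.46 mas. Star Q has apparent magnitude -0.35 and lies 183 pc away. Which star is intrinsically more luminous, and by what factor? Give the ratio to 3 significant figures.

Star P: p = 9.46 mas = 9.46×10^-3″ → d = 1/p = 105.7 pc
Star P: M = m − 5 log₁₀ d + 5 = 0.11 − 5·2.0241 + 5 = -5.011
Star Q: M = m − 5 log₁₀ d + 5 = -0.35 − 5·2.2625 + 5 = -6.662
ΔM = M_P − M_Q = -5.011 − (-6.662) = 1.652; smaller M is more luminous → Star Q.
L ratio = 10^(0.4 |ΔM|) = 10^0.661 = 4.578

Star Q is more luminous, by a factor of 4.58.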